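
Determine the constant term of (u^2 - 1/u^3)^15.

5005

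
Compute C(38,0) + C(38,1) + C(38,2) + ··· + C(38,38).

274877906944

The entries of row 38 sum to 2^38 = 274877906944.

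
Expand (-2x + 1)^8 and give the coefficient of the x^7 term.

The general term is C(8,j)·(-2x)^j·(1)^(8-j); the x^7 term has j = 7.
C(8,7) = 8.
Coefficient = C(8,7) · (-2)^7 = 8 · (-128) = -1024.

-1024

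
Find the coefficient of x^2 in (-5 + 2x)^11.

The general term is C(11,j)·(-5)^j·(2x)^(11-j); the x^2 term has j = 9.
C(11,9) = 55.
Coefficient = C(11,9) · (-5)^9 · 2^2 = 55 · (-1953125) · 4 = -429687500.

-429687500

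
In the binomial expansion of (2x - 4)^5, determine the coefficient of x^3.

The general term is C(5,j)·(2x)^j·(-4)^(5-j); the x^3 term has j = 3.
C(5,3) = 10.
Coefficient = C(5,3) · 2^3 · (-4)^2 = 10 · 8 · 16 = 1280.

1280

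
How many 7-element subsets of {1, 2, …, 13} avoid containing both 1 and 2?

All 7-subsets: C(13,7) = 1716. Those containing both fixed elements: C(11,5) = 462.
1716 − 462 = 1254.

1254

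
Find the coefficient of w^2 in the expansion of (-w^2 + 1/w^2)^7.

35

General term: C(7,j)·(-w^2)^j·(1/w^2)^(7-j), with w-exponent 2j − 2(7−j) = 4j − 14.
Set 4j − 14 = 2: j = 4.
C(7,4) = 35; (-1)^4 = 1; 1^3 = 1.
Coefficient = 35 · 1 · 1 = 35.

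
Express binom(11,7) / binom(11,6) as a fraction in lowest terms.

C(n,k+1)/C(n,k) = (n−k)/(k+1) = (11−6)/(6+1) = 5/7.

5/7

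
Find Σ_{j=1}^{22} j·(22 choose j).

Since j·C(22,j) = 22·C(21,j−1), the sum is 22·2^21 = 22·2097152 = 46137344.

46137344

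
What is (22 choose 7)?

170544

C(22,7) = (22·21·20·19·18·17·16) / 7! = 859541760 / 5040 = 170544.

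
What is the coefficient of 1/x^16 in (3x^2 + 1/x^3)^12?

40095

General term: C(12,j)·(3x^2)^j·(1/x^3)^(12-j), with x-exponent 2j − 3(12−j) = 5j − 36.
Set 5j − 36 = -16: j = 4.
C(12,4) = 495; 3^4 = 81; 1^8 = 1.
Coefficient = 495 · 81 · 1 = 40095.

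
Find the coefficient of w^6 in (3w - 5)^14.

855151171875

The general term is C(14,j)·(3w)^j·(-5)^(14-j); the w^6 term has j = 6.
C(14,6) = 3003.
Coefficient = C(14,6) · 3^6 · (-5)^8 = 3003 · 729 · 390625 = 855151171875.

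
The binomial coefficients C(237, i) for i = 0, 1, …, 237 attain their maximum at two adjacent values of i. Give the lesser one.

For odd n = 237, C(237,i) peaks at i = (n−1)/2 and (n+1)/2; the lesser is 118.

118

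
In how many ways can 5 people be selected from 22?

This is C(22,5) = 26334.

26334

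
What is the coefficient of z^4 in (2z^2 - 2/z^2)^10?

215040

General term: C(10,j)·(2z^2)^j·(-2/z^2)^(10-j), with z-exponent 2j − 2(10−j) = 4j − 20.
Set 4j − 20 = 4: j = 6.
C(10,6) = 210; 2^6 = 64; (-2)^4 = 16.
Coefficient = 210 · 64 · 16 = 215040.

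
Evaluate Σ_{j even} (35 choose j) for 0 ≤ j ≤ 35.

17179869184

Half of (1+1)^35 + (1−1)^35 gives the even-index sum: 2^34 = 17179869184.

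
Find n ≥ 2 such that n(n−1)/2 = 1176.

n(n−1)/2 = 1176 ⇒ n(n−1) = 2352. Since 49·48 = 2352, n = 49.

49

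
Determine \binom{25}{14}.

C(25,14) = C(25,11) by symmetry.
C(25,11) = (25·24·23·22·21·20·19·18·17·16·15) / 11! = 177925144320000 / 39916800 = 4457400.

4457400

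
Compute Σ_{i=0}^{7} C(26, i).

971712

1 + 26 + 325 + 2600 + 14950 + 65780 + 230230 + 657800 = 971712.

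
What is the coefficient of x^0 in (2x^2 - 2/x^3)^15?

General term: C(15,j)·(2x^2)^j·(-2/x^3)^(15-j), with x-exponent 2j − 3(15−j) = 5j − 45.
Set 5j − 45 = 0: j = 9.
C(15,9) = 5005; 2^9 = 512; (-2)^6 = 64.
Coefficient = 5005 · 512 · 64 = 164003840.

164003840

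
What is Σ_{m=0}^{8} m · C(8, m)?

1024

Since m·C(8,m) = 8·C(7,m−1), the sum is 8·2^7 = 8·128 = 1024.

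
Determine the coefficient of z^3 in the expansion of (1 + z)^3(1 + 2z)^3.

63

Coefficient of z^3 = Σ_{j} C(3,j)·1^j·C(3,3-j)·2^(3-j) for j from 0 to 3.
= 8 + 36 + 18 + 1 = 63.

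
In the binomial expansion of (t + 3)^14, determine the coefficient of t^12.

The general term is C(14,j)·(t)^j·(3)^(14-j); the t^12 term has j = 12.
C(14,12) = 91.
Coefficient = C(14,12) · 3^2 = 91 · 9 = 819.

819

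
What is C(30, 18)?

86493225

C(30,18) = C(30,12) by symmetry.
C(30,12) = (30·29·28·27·26·25·24·23·22·21·20·19) / 12! = 41430393164160000 / 479001600 = 86493225.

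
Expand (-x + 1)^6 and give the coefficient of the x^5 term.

-6

The general term is C(6,j)·(-x)^j·(1)^(6-j); the x^5 term has j = 5.
C(6,5) = 6.
Coefficient = C(6,5) · (-1)^5 = 6 · (-1) = -6.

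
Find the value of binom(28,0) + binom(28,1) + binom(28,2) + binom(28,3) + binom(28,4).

24158

1 + 28 + 378 + 3276 + 20475 = 24158.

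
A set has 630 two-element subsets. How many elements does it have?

n(n−1)/2 = 630 ⇒ n(n−1) = 1260. Since 36·35 = 1260, n = 36.

36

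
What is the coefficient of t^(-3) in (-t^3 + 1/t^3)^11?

-462

General term: C(11,j)·(-t^3)^j·(1/t^3)^(11-j), with t-exponent 3j − 3(11−j) = 6j − 33.
Set 6j − 33 = -3: j = 5.
C(11,5) = 462; (-1)^5 = -1; 1^6 = 1.
Coefficient = 462 · (-1) · 1 = -462.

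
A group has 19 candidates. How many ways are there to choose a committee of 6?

This is C(19,6) = 27132.

27132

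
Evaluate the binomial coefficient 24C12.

C(24,12) = (24·23·22·21·20·19·18·17·16·15·14·13) / 12! = 1295295050649600 / 479001600 = 2704156.

2704156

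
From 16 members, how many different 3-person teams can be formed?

560

This is C(16,3) = 560.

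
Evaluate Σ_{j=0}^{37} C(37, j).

The entries of row 37 sum to 2^37 = 137438953472.

137438953472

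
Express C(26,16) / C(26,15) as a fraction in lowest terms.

11/16

C(n,k+1)/C(n,k) = (n−k)/(k+1) = (26−15)/(15+1) = 11/16.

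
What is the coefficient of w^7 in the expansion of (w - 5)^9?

900

The general term is C(9,j)·(w)^j·(-5)^(9-j); the w^7 term has j = 7.
C(9,7) = 36.
Coefficient = C(9,7) · (-5)^2 = 36 · 25 = 900.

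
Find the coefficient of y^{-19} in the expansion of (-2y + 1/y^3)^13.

General term: C(13,j)·(-2y)^j·(1/y^3)^(13-j), with y-exponent 1j − 3(13−j) = 4j − 39.
Set 4j − 39 = -19: j = 5.
C(13,5) = 1287; (-2)^5 = -32; 1^8 = 1.
Coefficient = 1287 · (-32) · 1 = -41184.

-41184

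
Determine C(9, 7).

36

C(9,7) = C(9,2) by symmetry.
C(9,2) = (9·8) / 2! = 72 / 2 = 36.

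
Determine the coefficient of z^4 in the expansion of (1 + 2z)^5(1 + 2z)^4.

Coefficient of z^4 = Σ_{j} C(5,j)·2^j·C(4,4-j)·2^(4-j) for j from 0 to 4.
= 16 + 320 + 960 + 640 + 80 = 2016.

2016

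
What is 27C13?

20058300

C(27,13) = (27·26·25·24·23·22·21·20·19·18·17·16·15) / 13! = 124903451312640000 / 6227020800 = 20058300.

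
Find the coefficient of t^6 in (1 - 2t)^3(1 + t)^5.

-26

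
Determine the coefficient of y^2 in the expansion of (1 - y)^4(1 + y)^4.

Coefficient of y^2 = Σ_{j} C(4,j)·(-1)^j·C(4,2-j)·1^(2-j) for j from 0 to 2.
= 6 + (-16) + 6 = -4.

-4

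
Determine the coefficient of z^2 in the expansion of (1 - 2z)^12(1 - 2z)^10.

(1 - 2z)^12(1 - 2z)^10 = (1 - 2z)^22, so the coefficient of z^2 is C(22,2)·(-2)^2 = 231·4 = 924.

924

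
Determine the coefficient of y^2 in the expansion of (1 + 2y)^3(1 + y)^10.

117

Coefficient of y^2 = Σ_{j} C(3,j)·2^j·C(10,2-j)·1^(2-j) for j from 0 to 2.
= 45 + 60 + 12 = 117.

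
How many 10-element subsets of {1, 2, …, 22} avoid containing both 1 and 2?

All 10-subsets: C(22,10) = 646646. Those containing both fixed elements: C(20,8) = 125970.
646646 − 125970 = 520676.

520676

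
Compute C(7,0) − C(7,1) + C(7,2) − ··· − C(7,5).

-6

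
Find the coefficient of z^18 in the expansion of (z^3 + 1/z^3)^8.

8

General term: C(8,j)·(z^3)^j·(1/z^3)^(8-j), with z-exponent 3j − 3(8−j) = 6j − 24.
Set 6j − 24 = 18: j = 7.
C(8,7) = 8; 1^7 = 1; 1^1 = 1.
Coefficient = 8 · 1 · 1 = 8.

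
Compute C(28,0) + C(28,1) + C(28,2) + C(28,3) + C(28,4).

24158

1 + 28 + 378 + 3276 + 20475 = 24158.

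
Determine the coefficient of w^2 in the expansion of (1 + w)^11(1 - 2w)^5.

Coefficient of w^2 = Σ_{j} C(11,j)·1^j·C(5,2-j)·(-2)^(2-j) for j from 0 to 2.
= 40 + (-110) + 55 = -15.

-15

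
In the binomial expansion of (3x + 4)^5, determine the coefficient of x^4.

1620

The general term is C(5,j)·(3x)^j·(4)^(5-j); the x^4 term has j = 4.
C(5,4) = 5.
Coefficient = C(5,4) · 3^4 · 4^1 = 5 · 81 · 4 = 1620.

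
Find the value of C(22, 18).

7315

C(22,18) = C(22,4) by symmetry.
C(22,4) = (22·21·20·19) / 4! = 175560 / 24 = 7315.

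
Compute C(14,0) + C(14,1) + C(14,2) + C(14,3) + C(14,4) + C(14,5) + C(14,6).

1 + 14 + 91 + 364 + 1001 + 2002 + 3003 = 6476.

6476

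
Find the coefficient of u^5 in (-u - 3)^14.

The general term is C(14,j)·(-u)^j·(-3)^(14-j); the u^5 term has j = 5.
C(14,5) = 2002.
Coefficient = C(14,5) · (-1)^5 · (-3)^9 = 2002 · (-1) · (-19683) = 39405366.

39405366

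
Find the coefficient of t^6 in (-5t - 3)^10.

The general term is C(10,j)·(-5t)^j·(-3)^(10-j); the t^6 term has j = 6.
C(10,6) = 210.
Coefficient = C(10,6) · (-5)^6 · (-3)^4 = 210 · 15625 · 81 = 265781250.

265781250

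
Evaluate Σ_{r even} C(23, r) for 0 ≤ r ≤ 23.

Half of (1+1)^23 + (1−1)^23 gives the even-index sum: 2^22 = 4194304.

4194304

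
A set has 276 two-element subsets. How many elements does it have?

24

n(n−1)/2 = 276 ⇒ n(n−1) = 552. Since 24·23 = 552, n = 24.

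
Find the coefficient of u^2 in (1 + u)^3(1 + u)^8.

55

Coefficient of u^2 = Σ_{j} C(3,j)·C(8,2-j) for j from 0 to 2.
= 28 + 24 + 3 = 55.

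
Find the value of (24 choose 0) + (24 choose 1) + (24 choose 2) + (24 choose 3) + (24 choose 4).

1 + 24 + 276 + 2024 + 10626 = 12951.

12951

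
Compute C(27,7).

C(27,7) = (27·26·25·24·23·22·21) / 7! = 4475671200 / 5040 = 888030.

888030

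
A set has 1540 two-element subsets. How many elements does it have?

n(n−1)/2 = 1540 ⇒ n(n−1) = 3080. Since 56·55 = 3080, n = 56.

56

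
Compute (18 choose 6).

18564

C(18,6) = (18·17·16·15·14·13) / 6! = 13366080 / 720 = 18564.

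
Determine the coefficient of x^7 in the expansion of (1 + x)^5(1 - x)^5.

0

Coefficient of x^7 = Σ_{j} C(5,j)·1^j·C(5,7-j)·(-1)^(7-j) for j from 2 to 5.
= (-10) + 50 + (-50) + 10 = 0.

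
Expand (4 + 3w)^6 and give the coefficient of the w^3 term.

34560

The general term is C(6,j)·(4)^j·(3w)^(6-j); the w^3 term has j = 3.
C(6,3) = 20.
Coefficient = C(6,3) · 4^3 · 3^3 = 20 · 64 · 27 = 34560.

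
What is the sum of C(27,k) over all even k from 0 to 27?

Even-k terms of row 27 sum to 2^26 = 67108864.

67108864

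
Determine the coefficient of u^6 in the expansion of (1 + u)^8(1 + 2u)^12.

Coefficient of u^6 = Σ_{j} C(8,j)·1^j·C(12,6-j)·2^(6-j) for j from 0 to 6.
= 59136 + 202752 + 221760 + 98560 + 18480 + 1344 + 28 = 602060.

602060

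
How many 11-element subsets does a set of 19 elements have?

C(19,11) = C(19,8) by symmetry.
C(19,8) = (19·18·17·16·15·14·13·12) / 8! = 3047466240 / 40320 = 75582.

75582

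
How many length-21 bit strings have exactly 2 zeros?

210

Choose the 2 positions: C(21,2) = 210.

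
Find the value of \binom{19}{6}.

C(19,6) = (19·18·17·16·15·14) / 6! = 19535040 / 720 = 27132.

27132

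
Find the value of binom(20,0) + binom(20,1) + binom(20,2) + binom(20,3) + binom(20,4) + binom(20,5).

21700

1 + 20 + 190 + 1140 + 4845 + 15504 = 21700.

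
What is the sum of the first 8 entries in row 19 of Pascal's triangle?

94184

1 + 19 + 171 + 969 + 3876 + 11628 + 27132 + 50388 = 94184.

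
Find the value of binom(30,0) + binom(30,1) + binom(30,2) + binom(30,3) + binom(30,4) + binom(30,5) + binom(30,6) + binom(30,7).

2804012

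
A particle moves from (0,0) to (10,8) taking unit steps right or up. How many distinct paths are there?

43758

Each path is a sequence of 18 steps with 10 rights: C(18,10) = 43758.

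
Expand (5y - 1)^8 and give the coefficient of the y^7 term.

The general term is C(8,j)·(5y)^j·(-1)^(8-j); the y^7 term has j = 7.
C(8,7) = 8.
Coefficient = C(8,7) · 5^7 · (-1)^1 = 8 · 78125 · (-1) = -625000.

-625000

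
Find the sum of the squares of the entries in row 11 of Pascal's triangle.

705432

Σ C(11,i)² is the coefficient of x^11 in (1+x)^11(1+x)^11 = (1+x)^22, i.e. C(22,11) = 705432.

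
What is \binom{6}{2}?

C(6,2) = (6·5) / 2! = 30 / 2 = 15.

15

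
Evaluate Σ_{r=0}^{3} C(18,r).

1 + 18 + 153 + 816 = 988.

988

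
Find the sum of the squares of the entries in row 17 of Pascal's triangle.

2333606220

Σ C(17,k)² is the coefficient of x^17 in (1+x)^17(1+x)^17 = (1+x)^34, i.e. C(34,17) = 2333606220.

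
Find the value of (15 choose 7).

6435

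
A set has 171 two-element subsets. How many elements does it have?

n(n−1)/2 = 171 ⇒ n(n−1) = 342. Since 19·18 = 342, n = 19.

19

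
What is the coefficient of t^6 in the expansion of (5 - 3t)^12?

10524937500

The general term is C(12,j)·(5)^j·(-3t)^(12-j); the t^6 term has j = 6.
C(12,6) = 924.
Coefficient = C(12,6) · 5^6 · (-3)^6 = 924 · 15625 · 729 = 10524937500.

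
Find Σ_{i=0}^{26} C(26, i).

67108864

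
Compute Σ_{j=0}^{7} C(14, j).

9908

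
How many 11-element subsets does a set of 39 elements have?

C(39,11) = (39·38·37·36·35·34·33·32·31·30·29) / 11! = 66902793897139200 / 39916800 = 1676056044.

1676056044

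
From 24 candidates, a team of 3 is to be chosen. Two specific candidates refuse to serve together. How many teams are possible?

2002

All 3-subsets: C(24,3) = 2024. Those containing both fixed elements: C(22,1) = 22.
2024 − 22 = 2002.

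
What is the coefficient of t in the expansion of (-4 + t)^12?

-50331648

The general term is C(12,j)·(-4)^j·(t)^(12-j); the t^1 term has j = 11.
C(12,11) = 12.
Coefficient = C(12,11) · (-4)^11 = 12 · (-4194304) = -50331648.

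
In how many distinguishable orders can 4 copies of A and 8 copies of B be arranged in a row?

Choose positions for the A's: C(12,4) = 495.

495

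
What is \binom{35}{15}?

3247943160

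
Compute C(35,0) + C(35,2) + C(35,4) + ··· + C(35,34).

17179869184

Half of (1+1)^35 + (1−1)^35 gives the even-index sum: 2^34 = 17179869184.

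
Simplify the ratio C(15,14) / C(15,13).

C(n,k+1)/C(n,k) = (n−k)/(k+1) = (15−13)/(13+1) = 2/14 = 1/7.

1/7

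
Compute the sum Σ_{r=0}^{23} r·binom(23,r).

Since r·C(23,r) = 23·C(22,r−1), the sum is 23·2^22 = 23·4194304 = 96468992.

96468992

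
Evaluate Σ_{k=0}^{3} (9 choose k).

130

1 + 9 + 36 + 84 = 130.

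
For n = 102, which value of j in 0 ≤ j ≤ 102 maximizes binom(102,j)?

51

C(102,j) is maximized at j = 102/2 = 51.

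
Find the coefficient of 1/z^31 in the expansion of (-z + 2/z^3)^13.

159744

General term: C(13,j)·(-z)^j·(2/z^3)^(13-j), with z-exponent 1j − 3(13−j) = 4j − 39.
Set 4j − 39 = -31: j = 2.
C(13,2) = 78; (-1)^2 = 1; 2^11 = 2048.
Coefficient = 78 · 1 · 2048 = 159744.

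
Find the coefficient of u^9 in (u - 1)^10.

-10

The general term is C(10,j)·(u)^j·(-1)^(10-j); the u^9 term has j = 9.
C(10,9) = 10.
Coefficient = C(10,9) · (-1)^1 = 10 · (-1) = -10.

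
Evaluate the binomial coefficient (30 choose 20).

C(30,20) = C(30,10) by symmetry.
C(30,10) = (30·29·28·27·26·25·24·23·22·21) / 10! = 109027350432000 / 3628800 = 30045015.

30045015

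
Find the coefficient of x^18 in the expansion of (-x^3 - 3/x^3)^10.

405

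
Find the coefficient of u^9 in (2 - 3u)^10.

-393660

The general term is C(10,j)·(2)^j·(-3u)^(10-j); the u^9 term has j = 1.
C(10,1) = 10.
Coefficient = C(10,1) · 2^1 · (-3)^9 = 10 · 2 · (-19683) = -393660.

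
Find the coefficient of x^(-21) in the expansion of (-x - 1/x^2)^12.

General term: C(12,j)·(-x)^j·(-1/x^2)^(12-j), with x-exponent 1j − 2(12−j) = 3j − 24.
Set 3j − 24 = -21: j = 1.
C(12,1) = 12; (-1)^1 = -1; (-1)^11 = -1.
Coefficient = 12 · (-1) · (-1) = 12.

12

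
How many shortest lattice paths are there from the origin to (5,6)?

462

Each path is a sequence of 11 steps with 5 rights: C(11,5) = 462.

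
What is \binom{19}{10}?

92378

C(19,10) = C(19,9) by symmetry.
C(19,9) = (19·18·17·16·15·14·13·12·11) / 9! = 33522128640 / 362880 = 92378.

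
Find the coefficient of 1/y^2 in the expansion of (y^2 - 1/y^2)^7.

General term: C(7,j)·(y^2)^j·(-1/y^2)^(7-j), with y-exponent 2j − 2(7−j) = 4j − 14.
Set 4j − 14 = -2: j = 3.
C(7,3) = 35; 1^3 = 1; (-1)^4 = 1.
Coefficient = 35 · 1 · 1 = 35.

35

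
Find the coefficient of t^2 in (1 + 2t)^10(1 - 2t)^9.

Coefficient of t^2 = Σ_{j} C(10,j)·2^j·C(9,2-j)·(-2)^(2-j) for j from 0 to 2.
= 144 + (-360) + 180 = -36.

-36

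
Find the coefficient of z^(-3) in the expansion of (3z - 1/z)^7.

-189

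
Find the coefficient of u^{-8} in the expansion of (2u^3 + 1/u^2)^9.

General term: C(9,j)·(2u^3)^j·(1/u^2)^(9-j), with u-exponent 3j − 2(9−j) = 5j − 18.
Set 5j − 18 = -8: j = 2.
C(9,2) = 36; 2^2 = 4; 1^7 = 1.
Coefficient = 36 · 4 · 1 = 144.

144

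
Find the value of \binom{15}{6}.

5005

C(15,6) = (15·14·13·12·11·10) / 6! = 3603600 / 720 = 5005.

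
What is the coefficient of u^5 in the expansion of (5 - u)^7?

The general term is C(7,j)·(5)^j·(-u)^(7-j); the u^5 term has j = 2.
C(7,2) = 21.
Coefficient = C(7,2) · 5^2 · (-1)^5 = 21 · 25 · (-1) = -525.

-525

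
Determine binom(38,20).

33578000610

C(38,20) = C(38,18) by symmetry.
C(38,18) = (38·37·36·35·34·33·32·31·30·29·28·27·26·25·24·23·22·21) / 18! = 214978908196382744494080000 / 6402373705728000 = 33578000610.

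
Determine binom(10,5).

252

C(10,5) = (10·9·8·7·6) / 5! = 30240 / 120 = 252.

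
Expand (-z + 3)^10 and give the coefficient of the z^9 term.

-30

The general term is C(10,j)·(-z)^j·(3)^(10-j); the z^9 term has j = 9.
C(10,9) = 10.
Coefficient = C(10,9) · (-1)^9 · 3^1 = 10 · (-1) · 3 = -30.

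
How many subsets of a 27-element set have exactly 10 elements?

8436285

Choose the 10 positions: C(27,10) = 8436285.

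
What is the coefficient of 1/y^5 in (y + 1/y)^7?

7

General term: C(7,j)·(y)^j·(1/y)^(7-j), with y-exponent 1j − 1(7−j) = 2j − 7.
Set 2j − 7 = -5: j = 1.
C(7,1) = 7; 1^1 = 1; 1^6 = 1.
Coefficient = 7 · 1 · 1 = 7.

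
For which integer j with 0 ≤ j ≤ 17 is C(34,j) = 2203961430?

C(34,j) increases on 0 ≤ j ≤ 17. C(34,15) = 1855967520 and C(34,16) = 2203961430, so j = 16.

16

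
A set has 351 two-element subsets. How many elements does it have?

n(n−1)/2 = 351 ⇒ n(n−1) = 702. Since 27·26 = 702, n = 27.

27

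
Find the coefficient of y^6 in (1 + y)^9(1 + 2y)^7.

Coefficient of y^6 = Σ_{j} C(9,j)·1^j·C(7,6-j)·2^(6-j) for j from 0 to 6.
= 448 + 6048 + 20160 + 23520 + 10584 + 1764 + 84 = 62608.

62608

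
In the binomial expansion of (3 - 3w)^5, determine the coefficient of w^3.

-2430

The general term is C(5,j)·(3)^j·(-3w)^(5-j); the w^3 term has j = 2.
C(5,2) = 10.
Coefficient = C(5,2) · 3^2 · (-3)^3 = 10 · 9 · (-27) = -2430.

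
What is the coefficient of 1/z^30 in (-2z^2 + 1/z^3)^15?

General term: C(15,j)·(-2z^2)^j·(1/z^3)^(15-j), with z-exponent 2j − 3(15−j) = 5j − 45.
Set 5j − 45 = -30: j = 3.
C(15,3) = 455; (-2)^3 = -8; 1^12 = 1.
Coefficient = 455 · (-8) · 1 = -3640.

-3640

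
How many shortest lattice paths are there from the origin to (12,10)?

646646

Each path is a sequence of 22 steps with 12 rights: C(22,12) = 646646.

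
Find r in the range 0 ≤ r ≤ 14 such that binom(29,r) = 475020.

C(29,r) increases on 0 ≤ r ≤ 14. C(29,5) = 118755 and C(29,6) = 475020, so r = 6.

6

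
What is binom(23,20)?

C(23,20) = C(23,3) by symmetry.
C(23,3) = (23·22·21) / 3! = 10626 / 6 = 1771.

1771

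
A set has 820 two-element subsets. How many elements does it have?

41

n(n−1)/2 = 820 ⇒ n(n−1) = 1640. Since 41·40 = 1640, n = 41.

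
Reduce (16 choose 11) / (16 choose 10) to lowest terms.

6/11

C(n,k+1)/C(n,k) = (n−k)/(k+1) = (16−10)/(10+1) = 6/11.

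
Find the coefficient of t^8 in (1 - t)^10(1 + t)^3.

Coefficient of t^8 = Σ_{j} C(10,j)·(-1)^j·C(3,8-j)·1^(8-j) for j from 5 to 8.
= (-252) + 630 + (-360) + 45 = 63.

63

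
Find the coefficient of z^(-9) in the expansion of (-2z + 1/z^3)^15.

General term: C(15,j)·(-2z)^j·(1/z^3)^(15-j), with z-exponent 1j − 3(15−j) = 4j − 45.
Set 4j − 45 = -9: j = 9.
C(15,9) = 5005; (-2)^9 = -512; 1^6 = 1.
Coefficient = 5005 · (-512) · 1 = -2562560.

-2562560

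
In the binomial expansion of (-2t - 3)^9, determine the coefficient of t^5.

-326592

The general term is C(9,j)·(-2t)^j·(-3)^(9-j); the t^5 term has j = 5.
C(9,5) = 126.
Coefficient = C(9,5) · (-2)^5 · (-3)^4 = 126 · (-32) · 81 = -326592.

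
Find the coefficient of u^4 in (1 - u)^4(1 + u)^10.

-39

Coefficient of u^4 = Σ_{j} C(4,j)·(-1)^j·C(10,4-j)·1^(4-j) for j from 0 to 4.
= 210 + (-480) + 270 + (-40) + 1 = -39.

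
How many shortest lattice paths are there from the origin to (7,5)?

Each path is a sequence of 12 steps with 7 rights: C(12,7) = 792.

792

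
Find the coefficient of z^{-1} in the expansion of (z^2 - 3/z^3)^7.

-945

General term: C(7,j)·(z^2)^j·(-3/z^3)^(7-j), with z-exponent 2j − 3(7−j) = 5j − 21.
Set 5j − 21 = -1: j = 4.
C(7,4) = 35; 1^4 = 1; (-3)^3 = -27.
Coefficient = 35 · 1 · (-27) = -945.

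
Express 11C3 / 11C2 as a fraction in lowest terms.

3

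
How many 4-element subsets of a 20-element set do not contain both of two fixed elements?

All 4-subsets: C(20,4) = 4845. Those containing both fixed elements: C(18,2) = 153.
4845 − 153 = 4692.

4692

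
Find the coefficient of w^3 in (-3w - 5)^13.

-75410156250

The general term is C(13,j)·(-3w)^j·(-5)^(13-j); the w^3 term has j = 3.
C(13,3) = 286.
Coefficient = C(13,3) · (-3)^3 · (-5)^10 = 286 · (-27) · 9765625 = -75410156250.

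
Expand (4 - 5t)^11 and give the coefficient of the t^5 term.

-5913600000

The general term is C(11,j)·(4)^j·(-5t)^(11-j); the t^5 term has j = 6.
C(11,6) = 462.
Coefficient = C(11,6) · 4^6 · (-5)^5 = 462 · 4096 · (-3125) = -5913600000.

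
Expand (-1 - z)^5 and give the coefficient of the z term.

-5

The general term is C(5,j)·(-1)^j·(-z)^(5-j); the z^1 term has j = 4.
C(5,4) = 5.
Coefficient = C(5,4) · (-1)^1 = 5 · (-1) = -5.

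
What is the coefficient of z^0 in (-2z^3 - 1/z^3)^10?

General term: C(10,j)·(-2z^3)^j·(-1/z^3)^(10-j), with z-exponent 3j − 3(10−j) = 6j − 30.
Set 6j − 30 = 0: j = 5.
C(10,5) = 252; (-2)^5 = -32; (-1)^5 = -1.
Coefficient = 252 · (-32) · (-1) = 8064.

8064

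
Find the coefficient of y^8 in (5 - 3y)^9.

The general term is C(9,j)·(5)^j·(-3y)^(9-j); the y^8 term has j = 1.
C(9,1) = 9.
Coefficient = C(9,1) · 5^1 · (-3)^8 = 9 · 5 · 6561 = 295245.

295245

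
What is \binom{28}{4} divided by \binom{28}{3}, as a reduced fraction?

C(n,k+1)/C(n,k) = (n−k)/(k+1) = (28−3)/(3+1) = 25/4.

25/4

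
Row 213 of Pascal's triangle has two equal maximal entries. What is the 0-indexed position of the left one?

106

For odd n = 213, C(213,r) peaks at r = (n−1)/2 and (n+1)/2; the smaller is 106.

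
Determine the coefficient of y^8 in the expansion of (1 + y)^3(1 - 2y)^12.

-25344

Coefficient of y^8 = Σ_{j} C(3,j)·1^j·C(12,8-j)·(-2)^(8-j) for j from 0 to 3.
= 126720 + (-304128) + 177408 + (-25344) = -25344.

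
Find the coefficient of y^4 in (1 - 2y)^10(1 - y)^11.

Coefficient of y^4 = Σ_{j} C(10,j)·(-2)^j·C(11,4-j)·(-1)^(4-j) for j from 0 to 4.
= 330 + 3300 + 9900 + 10560 + 3360 = 27450.

27450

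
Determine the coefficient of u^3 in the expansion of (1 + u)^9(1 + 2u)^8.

2116

Coefficient of u^3 = Σ_{j} C(9,j)·1^j·C(8,3-j)·2^(3-j) for j from 0 to 3.
= 448 + 1008 + 576 + 84 = 2116.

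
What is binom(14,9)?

2002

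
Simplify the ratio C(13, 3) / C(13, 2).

C(n,k+1)/C(n,k) = (n−k)/(k+1) = (13−2)/(2+1) = 11/3.

11/3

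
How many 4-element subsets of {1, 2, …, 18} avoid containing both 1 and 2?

2940

All 4-subsets: C(18,4) = 3060. Those containing both fixed elements: C(16,2) = 120.
3060 − 120 = 2940.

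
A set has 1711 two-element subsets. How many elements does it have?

n(n−1)/2 = 1711 ⇒ n(n−1) = 3422. Since 59·58 = 3422, n = 59.

59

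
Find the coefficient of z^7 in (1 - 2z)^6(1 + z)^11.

Coefficient of z^7 = Σ_{j} C(6,j)·(-2)^j·C(11,7-j)·1^(7-j) for j from 0 to 6.
= 330 + (-5544) + 27720 + (-52800) + 39600 + (-10560) + 704 = -550.

-550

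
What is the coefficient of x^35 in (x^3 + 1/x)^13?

13

General term: C(13,j)·(x^3)^j·(1/x)^(13-j), with x-exponent 3j − 1(13−j) = 4j − 13.
Set 4j − 13 = 35: j = 12.
C(13,12) = 13; 1^12 = 1; 1^1 = 1.
Coefficient = 13 · 1 · 1 = 13.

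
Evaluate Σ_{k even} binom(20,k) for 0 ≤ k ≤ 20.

524288

Half of (1+1)^20 + (1−1)^20 gives the even-index sum: 2^19 = 524288.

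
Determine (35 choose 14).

2319959400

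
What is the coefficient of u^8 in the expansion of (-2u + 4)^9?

The general term is C(9,j)·(-2u)^j·(4)^(9-j); the u^8 term has j = 8.
C(9,8) = 9.
Coefficient = C(9,8) · (-2)^8 · 4^1 = 9 · 256 · 4 = 9216.

9216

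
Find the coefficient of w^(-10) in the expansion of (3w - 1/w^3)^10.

-61236

General term: C(10,j)·(3w)^j·(-1/w^3)^(10-j), with w-exponent 1j − 3(10−j) = 4j − 30.
Set 4j − 30 = -10: j = 5.
C(10,5) = 252; 3^5 = 243; (-1)^5 = -1.
Coefficient = 252 · 243 · (-1) = -61236.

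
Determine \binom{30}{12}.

C(30,12) = (30·29·28·27·26·25·24·23·22·21·20·19) / 12! = 41430393164160000 / 479001600 = 86493225.

86493225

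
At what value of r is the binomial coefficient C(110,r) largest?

55

C(110,r) is maximized at r = 110/2 = 55.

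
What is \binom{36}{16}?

7307872110

C(36,16) = (36·35·34·33·32·31·30·29·28·27·26·25·24·23·22·21) / 16! = 152901072685905223680000 / 20922789888000 = 7307872110.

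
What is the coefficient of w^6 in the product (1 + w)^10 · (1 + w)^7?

12376

(1 + w)^10(1 + w)^7 = (1 + w)^17, so the coefficient of w^6 is C(17,6)·1^6 = 12376·1 = 12376.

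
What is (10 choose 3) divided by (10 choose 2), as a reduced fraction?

C(n,k+1)/C(n,k) = (n−k)/(k+1) = (10−2)/(2+1) = 8/3.

8/3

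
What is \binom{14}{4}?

1001

C(14,4) = (14·13·12·11) / 4! = 24024 / 24 = 1001.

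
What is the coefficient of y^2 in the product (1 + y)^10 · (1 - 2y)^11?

Coefficient of y^2 = Σ_{j} C(10,j)·1^j·C(11,2-j)·(-2)^(2-j) for j from 0 to 2.
= 220 + (-220) + 45 = 45.

45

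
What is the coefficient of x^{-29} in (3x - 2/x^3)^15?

-226437120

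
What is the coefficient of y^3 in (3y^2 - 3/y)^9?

General term: C(9,j)·(3y^2)^j·(-3/y)^(9-j), with y-exponent 2j − 1(9−j) = 3j − 9.
Set 3j − 9 = 3: j = 4.
C(9,4) = 126; 3^4 = 81; (-3)^5 = -243.
Coefficient = 126 · 81 · (-243) = -2480058.

-2480058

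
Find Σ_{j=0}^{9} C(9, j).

512

Setting x = 1 in (1+x)^9 gives Σ C(9,j) = 2^9 = 512.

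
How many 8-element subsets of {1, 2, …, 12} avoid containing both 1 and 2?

285

All 8-subsets: C(12,8) = 495. Those containing both fixed elements: C(10,6) = 210.
495 − 210 = 285.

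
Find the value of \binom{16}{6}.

8008

C(16,6) = (16·15·14·13·12·11) / 6! = 5765760 / 720 = 8008.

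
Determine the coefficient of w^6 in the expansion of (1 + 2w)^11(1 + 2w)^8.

1736448

(1 + 2w)^11(1 + 2w)^8 = (1 + 2w)^19, so the coefficient of w^6 is C(19,6)·2^6 = 27132·64 = 1736448.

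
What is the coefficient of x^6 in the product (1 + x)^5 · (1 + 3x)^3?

414

Coefficient of x^6 = Σ_{j} C(5,j)·1^j·C(3,6-j)·3^(6-j) for j from 3 to 5.
= 270 + 135 + 9 = 414.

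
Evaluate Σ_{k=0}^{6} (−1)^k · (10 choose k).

84

The partial alternating sum Σ_{k=0}^{6} (−1)^k C(10,k) = (−1)^6 C(9,6) = 84.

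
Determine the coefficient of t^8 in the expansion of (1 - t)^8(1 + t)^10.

Coefficient of t^8 = Σ_{j} C(8,j)·(-1)^j·C(10,8-j)·1^(8-j) for j from 0 to 8.
= 45 + (-960) + 5880 + (-14112) + 14700 + (-6720) + 1260 + (-80) + 1 = 14.

14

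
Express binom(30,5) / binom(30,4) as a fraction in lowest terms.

C(n,k+1)/C(n,k) = (n−k)/(k+1) = (30−4)/(4+1) = 26/5.

26/5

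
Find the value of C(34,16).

C(34,16) = (34·33·32·31·30·29·28·27·26·25·24·23·22·21·20·19) / 16! = 46113021921146019840000 / 20922789888000 = 2203961430.

2203961430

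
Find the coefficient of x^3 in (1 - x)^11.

The general term is C(11,j)·(1)^j·(-x)^(11-j); the x^3 term has j = 8.
C(11,8) = 165.
Coefficient = C(11,8) · (-1)^3 = 165 · (-1) = -165.

-165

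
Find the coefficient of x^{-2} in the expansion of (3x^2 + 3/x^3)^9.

2480058

General term: C(9,j)·(3x^2)^j·(3/x^3)^(9-j), with x-exponent 2j − 3(9−j) = 5j − 27.
Set 5j − 27 = -2: j = 5.
C(9,5) = 126; 3^5 = 243; 3^4 = 81.
Coefficient = 126 · 243 · 81 = 2480058.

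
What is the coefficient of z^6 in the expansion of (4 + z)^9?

The general term is C(9,j)·(4)^j·(z)^(9-j); the z^6 term has j = 3.
C(9,3) = 84.
Coefficient = C(9,3) · 4^3 = 84 · 64 = 5376.

5376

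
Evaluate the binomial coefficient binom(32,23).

C(32,23) = C(32,9) by symmetry.
C(32,9) = (32·31·30·29·28·27·26·25·24) / 9! = 10178348544000 / 362880 = 28048800.

28048800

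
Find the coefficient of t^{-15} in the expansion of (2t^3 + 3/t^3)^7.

10206

General term: C(7,j)·(2t^3)^j·(3/t^3)^(7-j), with t-exponent 3j − 3(7−j) = 6j − 21.
Set 6j − 21 = -15: j = 1.
C(7,1) = 7; 2^1 = 2; 3^6 = 729.
Coefficient = 7 · 2 · 729 = 10206.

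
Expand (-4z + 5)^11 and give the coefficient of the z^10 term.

The general term is C(11,j)·(-4z)^j·(5)^(11-j); the z^10 term has j = 10.
C(11,10) = 11.
Coefficient = C(11,10) · (-4)^10 · 5^1 = 11 · 1048576 · 5 = 57671680.

57671680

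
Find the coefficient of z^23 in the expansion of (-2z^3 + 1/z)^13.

-366080

General term: C(13,j)·(-2z^3)^j·(1/z)^(13-j), with z-exponent 3j − 1(13−j) = 4j − 13.
Set 4j − 13 = 23: j = 9.
C(13,9) = 715; (-2)^9 = -512; 1^4 = 1.
Coefficient = 715 · (-512) · 1 = -366080.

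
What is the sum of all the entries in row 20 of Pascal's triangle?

The entries of row 20 sum to 2^20 = 1048576.

1048576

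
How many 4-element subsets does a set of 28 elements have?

C(28,4) = (28·27·26·25) / 4! = 491400 / 24 = 20475.

20475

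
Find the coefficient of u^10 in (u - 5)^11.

-55

The general term is C(11,j)·(u)^j·(-5)^(11-j); the u^10 term has j = 10.
C(11,10) = 11.
Coefficient = C(11,10) · (-5)^1 = 11 · (-5) = -55.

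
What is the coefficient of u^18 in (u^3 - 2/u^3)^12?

-1760

General term: C(12,j)·(u^3)^j·(-2/u^3)^(12-j), with u-exponent 3j − 3(12−j) = 6j − 36.
Set 6j − 36 = 18: j = 9.
C(12,9) = 220; 1^9 = 1; (-2)^3 = -8.
Coefficient = 220 · 1 · (-8) = -1760.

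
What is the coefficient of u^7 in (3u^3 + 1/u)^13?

General term: C(13,j)·(3u^3)^j·(1/u)^(13-j), with u-exponent 3j − 1(13−j) = 4j − 13.
Set 4j − 13 = 7: j = 5.
C(13,5) = 1287; 3^5 = 243; 1^8 = 1.
Coefficient = 1287 · 243 · 1 = 312741.

312741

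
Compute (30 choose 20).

C(30,20) = C(30,10) by symmetry.
C(30,10) = (30·29·28·27·26·25·24·23·22·21) / 10! = 109027350432000 / 3628800 = 30045015.

30045015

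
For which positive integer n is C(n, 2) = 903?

n(n−1)/2 = 903 ⇒ n(n−1) = 1806. Since 43·42 = 1806, n = 43.

43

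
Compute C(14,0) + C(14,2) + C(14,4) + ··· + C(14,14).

8192

Even-r terms of row 14 sum to 2^13 = 8192.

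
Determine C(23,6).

100947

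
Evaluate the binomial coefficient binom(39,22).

51021117810

C(39,22) = C(39,17) by symmetry.
C(39,17) = (39·38·37·36·35·34·33·32·31·30·29·28·27·26·25·24·23) / 17! = 18147570172421919989760000 / 355687428096000 = 51021117810.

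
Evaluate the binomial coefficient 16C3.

C(16,3) = (16·15·14) / 3! = 3360 / 6 = 560.

560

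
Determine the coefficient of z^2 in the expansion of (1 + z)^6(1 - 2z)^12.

135

Coefficient of z^2 = Σ_{j} C(6,j)·1^j·C(12,2-j)·(-2)^(2-j) for j from 0 to 2.
= 264 + (-144) + 15 = 135.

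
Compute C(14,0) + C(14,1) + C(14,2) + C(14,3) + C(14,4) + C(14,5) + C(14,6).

1 + 14 + 91 + 364 + 1001 + 2002 + 3003 = 6476.

6476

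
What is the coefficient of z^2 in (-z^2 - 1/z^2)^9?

General term: C(9,j)·(-z^2)^j·(-1/z^2)^(9-j), with z-exponent 2j − 2(9−j) = 4j − 18.
Set 4j − 18 = 2: j = 5.
C(9,5) = 126; (-1)^5 = -1; (-1)^4 = 1.
Coefficient = 126 · (-1) · 1 = -126.

-126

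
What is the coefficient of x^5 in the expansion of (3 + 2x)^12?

55427328

The general term is C(12,j)·(3)^j·(2x)^(12-j); the x^5 term has j = 7.
C(12,7) = 792.
Coefficient = C(12,7) · 3^7 · 2^5 = 792 · 2187 · 32 = 55427328.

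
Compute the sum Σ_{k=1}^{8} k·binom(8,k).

Since k·C(8,k) = 8·C(7,k−1), the sum is 8·2^7 = 8·128 = 1024.

1024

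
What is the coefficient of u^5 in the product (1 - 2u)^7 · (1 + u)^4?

Coefficient of u^5 = Σ_{j} C(7,j)·(-2)^j·C(4,5-j)·1^(5-j) for j from 1 to 5.
= (-14) + 336 + (-1680) + 2240 + (-672) = 210.

210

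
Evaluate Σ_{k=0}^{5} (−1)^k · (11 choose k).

-252

The partial alternating sum Σ_{k=0}^{5} (−1)^k C(11,k) = (−1)^5 C(10,5) = -252.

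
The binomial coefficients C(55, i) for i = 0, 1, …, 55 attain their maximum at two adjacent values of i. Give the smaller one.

27

For odd n = 55, C(55,i) peaks at i = (n−1)/2 and (n+1)/2; the smaller is 27.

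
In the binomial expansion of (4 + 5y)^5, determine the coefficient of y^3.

20000

The general term is C(5,j)·(4)^j·(5y)^(5-j); the y^3 term has j = 2.
C(5,2) = 10.
Coefficient = C(5,2) · 4^2 · 5^3 = 10 · 16 · 125 = 20000.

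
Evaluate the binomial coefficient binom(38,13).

5414950296

C(38,13) = (38·37·36·35·34·33·32·31·30·29·28·27·26) / 13! = 33719008124158156800 / 6227020800 = 5414950296.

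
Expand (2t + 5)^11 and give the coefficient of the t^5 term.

231000000

The general term is C(11,j)·(2t)^j·(5)^(11-j); the t^5 term has j = 5.
C(11,5) = 462.
Coefficient = C(11,5) · 2^5 · 5^6 = 462 · 32 · 15625 = 231000000.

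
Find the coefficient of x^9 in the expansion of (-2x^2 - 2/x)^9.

-43008

General term: C(9,j)·(-2x^2)^j·(-2/x)^(9-j), with x-exponent 2j − 1(9−j) = 3j − 9.
Set 3j − 9 = 9: j = 6.
C(9,6) = 84; (-2)^6 = 64; (-2)^3 = -8.
Coefficient = 84 · 64 · (-8) = -43008.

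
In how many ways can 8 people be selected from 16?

This is C(16,8) = 12870.

12870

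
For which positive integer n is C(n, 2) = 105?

n(n−1)/2 = 105 ⇒ n(n−1) = 210. Since 15·14 = 210, n = 15.

15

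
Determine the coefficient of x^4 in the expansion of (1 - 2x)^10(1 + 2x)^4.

Coefficient of x^4 = Σ_{j} C(10,j)·(-2)^j·C(4,4-j)·2^(4-j) for j from 0 to 4.
= 16 + (-640) + 4320 + (-7680) + 3360 = -624.

-624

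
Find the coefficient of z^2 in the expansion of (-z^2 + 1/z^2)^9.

General term: C(9,j)·(-z^2)^j·(1/z^2)^(9-j), with z-exponent 2j − 2(9−j) = 4j − 18.
Set 4j − 18 = 2: j = 5.
C(9,5) = 126; (-1)^5 = -1; 1^4 = 1.
Coefficient = 126 · (-1) · 1 = -126.

-126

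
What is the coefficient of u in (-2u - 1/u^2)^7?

-672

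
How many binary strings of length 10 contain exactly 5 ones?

Choose the 5 positions: C(10,5) = 252.

252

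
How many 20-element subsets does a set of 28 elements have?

3108105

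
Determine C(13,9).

C(13,9) = C(13,4) by symmetry.
C(13,4) = (13·12·11·10) / 4! = 17160 / 24 = 715.

715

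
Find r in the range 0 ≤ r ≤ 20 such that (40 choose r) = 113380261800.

C(40,r) increases on 0 ≤ r ≤ 20. C(40,17) = 88732378800 and C(40,18) = 113380261800, so r = 18.

18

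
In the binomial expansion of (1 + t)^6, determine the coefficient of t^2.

The general term is C(6,j)·(1)^j·(t)^(6-j); the t^2 term has j = 4.
C(6,4) = 15.
Coefficient = C(6,4) = 15.

15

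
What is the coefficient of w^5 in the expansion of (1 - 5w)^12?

The general term is C(12,j)·(1)^j·(-5w)^(12-j); the w^5 term has j = 7.
C(12,7) = 792.
Coefficient = C(12,7) · (-5)^5 = 792 · (-3125) = -2475000.

-2475000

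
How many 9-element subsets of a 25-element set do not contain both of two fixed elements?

All 9-subsets: C(25,9) = 2042975. Those containing both fixed elements: C(23,7) = 245157.
2042975 − 245157 = 1797818.

1797818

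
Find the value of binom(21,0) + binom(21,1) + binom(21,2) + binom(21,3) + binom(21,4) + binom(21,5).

1 + 21 + 210 + 1330 + 5985 + 20349 = 27896.

27896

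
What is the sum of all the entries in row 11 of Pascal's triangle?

2048

Setting x = 1 in (1+x)^11 gives Σ C(11,i) = 2^11 = 2048.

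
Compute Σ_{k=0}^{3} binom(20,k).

1 + 20 + 190 + 1140 = 1351.

1351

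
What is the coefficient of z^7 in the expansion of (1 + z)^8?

8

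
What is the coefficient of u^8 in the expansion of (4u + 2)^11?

The general term is C(11,j)·(4u)^j·(2)^(11-j); the u^8 term has j = 8.
C(11,8) = 165.
Coefficient = C(11,8) · 4^8 · 2^3 = 165 · 65536 · 8 = 86507520.

86507520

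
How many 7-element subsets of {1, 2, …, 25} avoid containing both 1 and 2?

447051

All 7-subsets: C(25,7) = 480700. Those containing both fixed elements: C(23,5) = 33649.
480700 − 33649 = 447051.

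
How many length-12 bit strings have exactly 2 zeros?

Choose the 2 positions: C(12,2) = 66.

66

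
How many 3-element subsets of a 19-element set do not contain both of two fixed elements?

All 3-subsets: C(19,3) = 969. Those containing both fixed elements: C(17,1) = 17.
969 − 17 = 952.

952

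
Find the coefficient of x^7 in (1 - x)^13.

The general term is C(13,j)·(1)^j·(-x)^(13-j); the x^7 term has j = 6.
C(13,6) = 1716.
Coefficient = C(13,6) · (-1)^7 = 1716 · (-1) = -1716.

-1716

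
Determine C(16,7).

11440

C(16,7) = (16·15·14·13·12·11·10) / 7! = 57657600 / 5040 = 11440.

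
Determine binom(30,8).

5852925

C(30,8) = (30·29·28·27·26·25·24·23) / 8! = 235989936000 / 40320 = 5852925.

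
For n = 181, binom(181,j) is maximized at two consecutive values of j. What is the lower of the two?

For odd n = 181, C(181,j) peaks at j = (n−1)/2 and (n+1)/2; the lower is 90.

90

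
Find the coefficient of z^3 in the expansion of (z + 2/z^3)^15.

3640

General term: C(15,j)·(z)^j·(2/z^3)^(15-j), with z-exponent 1j − 3(15−j) = 4j − 45.
Set 4j − 45 = 3: j = 12.
C(15,12) = 455; 1^12 = 1; 2^3 = 8.
Coefficient = 455 · 1 · 8 = 3640.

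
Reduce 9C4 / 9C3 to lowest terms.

3/2

C(n,k+1)/C(n,k) = (n−k)/(k+1) = (9−3)/(3+1) = 6/4 = 3/2.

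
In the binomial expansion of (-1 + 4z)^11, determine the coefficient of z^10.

-11534336

The general term is C(11,j)·(-1)^j·(4z)^(11-j); the z^10 term has j = 1.
C(11,1) = 11.
Coefficient = C(11,1) · (-1)^1 · 4^10 = 11 · (-1) · 1048576 = -11534336.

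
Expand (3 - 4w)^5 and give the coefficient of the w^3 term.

-5760

The general term is C(5,j)·(3)^j·(-4w)^(5-j); the w^3 term has j = 2.
C(5,2) = 10.
Coefficient = C(5,2) · 3^2 · (-4)^3 = 10 · 9 · (-64) = -5760.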